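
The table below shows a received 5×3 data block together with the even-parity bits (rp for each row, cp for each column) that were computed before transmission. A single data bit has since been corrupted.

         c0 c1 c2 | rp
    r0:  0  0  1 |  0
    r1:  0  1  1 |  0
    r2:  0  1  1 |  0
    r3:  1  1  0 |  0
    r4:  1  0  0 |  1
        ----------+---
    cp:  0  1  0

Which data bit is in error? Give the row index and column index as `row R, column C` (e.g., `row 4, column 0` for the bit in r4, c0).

Recompute each row's even parity and compare to rp:
  r0: data parity 1, sent rp 0 → mismatch
  r1: data parity 0, sent rp 0 → ok
  r2: data parity 0, sent rp 0 → ok
  r3: data parity 0, sent rp 0 → ok
  r4: data parity 1, sent rp 1 → ok
Recompute each column's even parity and compare to cp:
  c0: data parity 0, sent cp 0 → ok
  c1: data parity 1, sent cp 1 → ok
  c2: data parity 1, sent cp 0 → mismatch
Exactly one row (r0) and one column (c2) fail → the flipped bit is at their intersection.

row 0, column 2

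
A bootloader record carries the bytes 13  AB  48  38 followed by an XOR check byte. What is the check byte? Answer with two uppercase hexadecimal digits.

C8

XOR the bytes together:
  start with 0x13
  0x13 ⊕ 0xAB = 0xB8
  0xB8 ⊕ 0x48 = 0xF0
  0xF0 ⊕ 0x38 = 0xC8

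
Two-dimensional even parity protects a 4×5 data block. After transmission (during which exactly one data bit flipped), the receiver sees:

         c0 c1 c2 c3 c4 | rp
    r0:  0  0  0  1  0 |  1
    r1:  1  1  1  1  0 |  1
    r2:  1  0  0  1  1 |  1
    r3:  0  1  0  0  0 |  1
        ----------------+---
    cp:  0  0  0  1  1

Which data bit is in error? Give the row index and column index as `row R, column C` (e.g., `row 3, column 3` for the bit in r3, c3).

Recompute each row's even parity and compare to rp:
  r0: data parity 1, sent rp 1 → ok
  r1: data parity 0, sent rp 1 → mismatch
  r2: data parity 1, sent rp 1 → ok
  r3: data parity 1, sent rp 1 → ok
Recompute each column's even parity and compare to cp:
  c0: data parity 0, sent cp 0 → ok
  c1: data parity 0, sent cp 0 → ok
  c2: data parity 1, sent cp 0 → mismatch
  c3: data parity 1, sent cp 1 → ok
  c4: data parity 1, sent cp 1 → ok
Exactly one row (r1) and one column (c2) fail → the flipped bit is at their intersection.

row 1, column 2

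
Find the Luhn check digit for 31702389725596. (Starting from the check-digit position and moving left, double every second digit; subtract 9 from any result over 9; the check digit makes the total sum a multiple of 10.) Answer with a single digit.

Partial digits right→left: 6 9 5 5 2 7 9 8 3 2 0 7 1 3
Double every second digit counting from the check-digit position (so the 1st, 3rd, 5th, ... of the partial from the right).
  doubled (with −9 where >9): 3 1 4 9 6 0 2 → sum 25
  kept as-is: 9 5 7 8 2 7 3 → sum 41
Total = 25 + 41 = 66.
Check digit = (10 − (66 mod 10)) mod 10 = 4.

4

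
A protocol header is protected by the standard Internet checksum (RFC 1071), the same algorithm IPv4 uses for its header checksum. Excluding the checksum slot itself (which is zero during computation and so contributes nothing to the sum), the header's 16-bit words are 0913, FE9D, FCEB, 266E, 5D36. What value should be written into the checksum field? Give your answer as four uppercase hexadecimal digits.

77BE

One's-complement addition (fold any carry out of bit 15 back into bit 0):
  0x0913 + 0xFE9D = 0x107B0 → wrap carry → 0x07B1
  0x07B1 + 0xFCEB = 0x1049C → wrap carry → 0x049D
  0x049D + 0x266E = 0x02B0B
  0x2B0B + 0x5D36 = 0x08841
One's-complement sum = 0x8841.
Checksum = ~0x8841 & 0xFFFF = 0x77BE.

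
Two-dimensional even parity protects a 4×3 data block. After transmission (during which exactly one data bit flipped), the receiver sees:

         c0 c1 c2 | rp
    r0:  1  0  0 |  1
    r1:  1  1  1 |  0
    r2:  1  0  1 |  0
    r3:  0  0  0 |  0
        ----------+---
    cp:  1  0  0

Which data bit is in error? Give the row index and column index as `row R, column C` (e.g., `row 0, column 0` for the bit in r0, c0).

row 1, column 1

Recompute each row's even parity and compare to rp:
  r0: data parity 1, sent rp 1 → ok
  r1: data parity 1, sent rp 0 → mismatch
  r2: data parity 0, sent rp 0 → ok
  r3: data parity 0, sent rp 0 → ok
Recompute each column's even parity and compare to cp:
  c0: data parity 1, sent cp 1 → ok
  c1: data parity 1, sent cp 0 → mismatch
  c2: data parity 0, sent cp 0 → ok
Exactly one row (r1) and one column (c1) fail → the flipped bit is at their intersection.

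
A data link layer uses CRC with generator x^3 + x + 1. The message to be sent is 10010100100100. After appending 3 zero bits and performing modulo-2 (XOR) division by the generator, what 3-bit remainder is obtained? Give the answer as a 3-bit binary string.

Append 3 zeros: 10010100100100000. Divide by 1011 (XOR where the leading bit is 1):
  pos 0: 1001 XOR 1011 = 0010
  pos 2: 1001 XOR 1011 = 0010
  pos 4: 1000 XOR 1011 = 0011
  pos 6: 1110 XOR 1011 = 0101
  pos 7: 1010 XOR 1011 = 0001
  pos 10: 1100 XOR 1011 = 0111
  pos 11: 1110 XOR 1011 = 0101
  pos 12: 1010 XOR 1011 = 0001
Remainder (last 3 bits) = 010. This is the CRC / FCS.

010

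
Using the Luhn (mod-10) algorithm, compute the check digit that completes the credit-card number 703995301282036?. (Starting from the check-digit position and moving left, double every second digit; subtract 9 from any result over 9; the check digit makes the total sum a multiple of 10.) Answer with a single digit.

Partial digits right→left: 6 3 0 2 8 2 1 0 3 5 9 9 3 0 7
Double every second digit counting from the check-digit position (so the 1st, 3rd, 5th, ... of the partial from the right).
  doubled (with −9 where >9): 3 0 7 2 6 9 6 5 → sum 38
  kept as-is: 3 2 2 0 5 9 0 → sum 21
Total = 38 + 21 = 59.
Check digit = (10 − (59 mod 10)) mod 10 = 1.

1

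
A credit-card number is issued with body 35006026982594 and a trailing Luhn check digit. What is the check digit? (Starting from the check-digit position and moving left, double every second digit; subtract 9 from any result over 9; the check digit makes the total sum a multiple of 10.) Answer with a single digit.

Partial digits right→left: 4 9 5 2 8 9 6 2 0 6 0 0 5 3
Double every second digit counting from the check-digit position (so the 1st, 3rd, 5th, ... of the partial from the right).
  doubled (with −9 where >9): 8 1 7 3 0 0 1 → sum 20
  kept as-is: 9 2 9 2 6 0 3 → sum 31
Total = 20 + 31 = 51.
Check digit = (10 − (51 mod 10)) mod 10 = 9.

9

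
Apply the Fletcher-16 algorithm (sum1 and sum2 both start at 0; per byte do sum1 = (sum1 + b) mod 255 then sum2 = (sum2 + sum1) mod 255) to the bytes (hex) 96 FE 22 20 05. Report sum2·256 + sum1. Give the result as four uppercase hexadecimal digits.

98DC

Running sums (mod 255):
  after byte 0 (96): sum1=150, sum2=150
  after byte 1 (FE): sum1=149, sum2=44
  after byte 2 (22): sum1=183, sum2=227
  after byte 3 (20): sum1=215, sum2=187
  after byte 4 (05): sum1=220, sum2=152
Checksum = sum2·256 + sum1 = 152·256 + 220 = 39132 = 0x98DC.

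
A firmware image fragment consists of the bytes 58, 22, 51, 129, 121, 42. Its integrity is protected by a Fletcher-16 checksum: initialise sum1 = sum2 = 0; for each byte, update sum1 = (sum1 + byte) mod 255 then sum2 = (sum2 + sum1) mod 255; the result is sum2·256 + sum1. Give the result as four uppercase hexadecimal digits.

Running sums (mod 255):
  after byte 0 (58): sum1=58, sum2=58
  after byte 1 (22): sum1=80, sum2=138
  after byte 2 (51): sum1=131, sum2=14
  after byte 3 (129): sum1=5, sum2=19
  after byte 4 (121): sum1=126, sum2=145
  after byte 5 (42): sum1=168, sum2=58
Checksum = sum2·256 + sum1 = 58·256 + 168 = 15016 = 0x3AA8.

3AA8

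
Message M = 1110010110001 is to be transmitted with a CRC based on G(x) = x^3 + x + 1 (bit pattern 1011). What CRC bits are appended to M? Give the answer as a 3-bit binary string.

Append 3 zeros: 1110010110001000. Divide by 1011 (XOR where the leading bit is 1):
  pos 0: 1110 XOR 1011 = 0101
  pos 1: 1010 XOR 1011 = 0001
  pos 4: 1101 XOR 1011 = 0110
  pos 5: 1101 XOR 1011 = 0110
  pos 6: 1100 XOR 1011 = 0111
  pos 7: 1110 XOR 1011 = 0101
  pos 8: 1010 XOR 1011 = 0001
  pos 11: 1100 XOR 1011 = 0111
  pos 12: 1110 XOR 1011 = 0101
Remainder (last 3 bits) = 101. This is the CRC / FCS.

101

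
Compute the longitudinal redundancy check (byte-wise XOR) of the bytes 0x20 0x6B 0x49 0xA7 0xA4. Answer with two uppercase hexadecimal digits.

01

XOR the bytes together:
  start with 0x20
  0x20 ⊕ 0x6B = 0x4B
  0x4B ⊕ 0x49 = 0x02
  0x02 ⊕ 0xA7 = 0xA5
  0xA5 ⊕ 0xA4 = 0x01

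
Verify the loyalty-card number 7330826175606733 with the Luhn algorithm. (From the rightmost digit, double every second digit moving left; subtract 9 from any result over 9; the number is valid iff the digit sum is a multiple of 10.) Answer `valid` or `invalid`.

invalid

From the right, keep odd positions and double even positions (subtract 9 from any doubled value over 9):
  doubled (positions 2,4,...): 6 3 3 5 3 7 6 5 → sum 38
  kept (positions 1,3,...): 3 7 0 5 1 2 0 3 → sum 21
Total = 59.
59 mod 10 = 9, so the number is invalid.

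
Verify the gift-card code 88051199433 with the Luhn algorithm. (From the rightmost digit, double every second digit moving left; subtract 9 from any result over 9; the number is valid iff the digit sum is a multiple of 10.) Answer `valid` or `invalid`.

valid

From the right, keep odd positions and double even positions (subtract 9 from any doubled value over 9):
  doubled (positions 2,4,...): 6 9 2 1 7 → sum 25
  kept (positions 1,3,...): 3 4 9 1 0 8 → sum 25
Total = 50.
50 mod 10 = 0, so the number is valid.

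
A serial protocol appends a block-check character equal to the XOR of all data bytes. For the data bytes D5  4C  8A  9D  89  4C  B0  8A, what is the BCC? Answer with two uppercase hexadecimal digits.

XOR the bytes together:
  start with 0xD5
  0xD5 ⊕ 0x4C = 0x99
  0x99 ⊕ 0x8A = 0x13
  0x13 ⊕ 0x9D = 0x8E
  0x8E ⊕ 0x89 = 0x07
  0x07 ⊕ 0x4C = 0x4B
  0x4B ⊕ 0xB0 = 0xFB
  0xFB ⊕ 0x8A = 0x71

71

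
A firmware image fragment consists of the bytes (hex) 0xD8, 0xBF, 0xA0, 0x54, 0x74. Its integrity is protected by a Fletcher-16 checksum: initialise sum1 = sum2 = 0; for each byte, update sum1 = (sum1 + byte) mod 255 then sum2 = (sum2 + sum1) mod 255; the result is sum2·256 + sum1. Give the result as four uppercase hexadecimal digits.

Running sums (mod 255):
  after byte 0 (0xD8): sum1=216, sum2=216
  after byte 1 (0xBF): sum1=152, sum2=113
  after byte 2 (0xA0): sum1=57, sum2=170
  after byte 3 (0x54): sum1=141, sum2=56
  after byte 4 (0x74): sum1=2, sum2=58
Checksum = sum2·256 + sum1 = 58·256 + 2 = 14850 = 0x3A02.

3A02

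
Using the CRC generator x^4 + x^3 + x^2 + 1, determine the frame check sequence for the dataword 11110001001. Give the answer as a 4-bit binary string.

Append 4 zeros: 111100010010000. Divide by 11101 (XOR where the leading bit is 1):
  pos 0: 11110 XOR 11101 = 00011
  pos 3: 11001 XOR 11101 = 00100
  pos 5: 10000 XOR 11101 = 01101
  pos 6: 11011 XOR 11101 = 00110
  pos 8: 11000 XOR 11101 = 00101
  pos 10: 10100 XOR 11101 = 01001
Remainder (last 4 bits) = 1001. This is the CRC / FCS.

1001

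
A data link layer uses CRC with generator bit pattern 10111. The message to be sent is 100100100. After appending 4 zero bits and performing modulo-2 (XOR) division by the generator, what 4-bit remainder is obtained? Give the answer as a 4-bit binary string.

0001

Append 4 zeros: 1001001000000. Divide by 10111 (XOR where the leading bit is 1):
  pos 0: 10010 XOR 10111 = 00101
  pos 2: 10101 XOR 10111 = 00010
  pos 5: 10000 XOR 10111 = 00111
  pos 7: 11100 XOR 10111 = 01011
  pos 8: 10110 XOR 10111 = 00001
Remainder (last 4 bits) = 0001. This is the CRC / FCS.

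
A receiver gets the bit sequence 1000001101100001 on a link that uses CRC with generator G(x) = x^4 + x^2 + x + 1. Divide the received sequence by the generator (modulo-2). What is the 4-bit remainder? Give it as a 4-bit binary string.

Modulo-2 division of 1000001101100001 by 10111:
  pos 0: 10000 XOR 10111 = 00111
  pos 2: 11101 XOR 10111 = 01010
  pos 3: 10101 XOR 10111 = 00010
  pos 6: 10011 XOR 10111 = 00100
  pos 8: 10000 XOR 10111 = 00111
  pos 10: 11100 XOR 10111 = 01011
  pos 11: 10111 XOR 10111 = 00000
Remainder = 0000 (zero — the frame passes the CRC check).

0000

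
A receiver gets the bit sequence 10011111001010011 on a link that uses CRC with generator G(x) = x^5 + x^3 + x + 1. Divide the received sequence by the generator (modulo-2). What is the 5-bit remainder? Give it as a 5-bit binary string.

Modulo-2 division of 10011111001010011 by 101011:
  pos 0: 100111 XOR 101011 = 001100
  pos 2: 110011 XOR 101011 = 011000
  pos 3: 110000 XOR 101011 = 011011
  pos 4: 110110 XOR 101011 = 011101
  pos 5: 111011 XOR 101011 = 010000
  pos 6: 100000 XOR 101011 = 001011
  pos 8: 101110 XOR 101011 = 000101
  pos 11: 101011 XOR 101011 = 000000
Remainder = 00000 (zero — the frame passes the CRC check).

00000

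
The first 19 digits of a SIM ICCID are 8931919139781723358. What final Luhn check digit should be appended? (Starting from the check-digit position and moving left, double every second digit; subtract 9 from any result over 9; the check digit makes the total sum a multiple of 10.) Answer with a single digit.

Partial digits right→left: 8 5 3 3 2 7 1 8 7 9 3 1 9 1 9 1 3 9 8
Double every second digit counting from the check-digit position (so the 1st, 3rd, 5th, ... of the partial from the right).
  doubled (with −9 where >9): 7 6 4 2 5 6 9 9 6 7 → sum 61
  kept as-is: 5 3 7 8 9 1 1 1 9 → sum 44
Total = 61 + 44 = 105.
Check digit = (10 − (105 mod 10)) mod 10 = 5.

5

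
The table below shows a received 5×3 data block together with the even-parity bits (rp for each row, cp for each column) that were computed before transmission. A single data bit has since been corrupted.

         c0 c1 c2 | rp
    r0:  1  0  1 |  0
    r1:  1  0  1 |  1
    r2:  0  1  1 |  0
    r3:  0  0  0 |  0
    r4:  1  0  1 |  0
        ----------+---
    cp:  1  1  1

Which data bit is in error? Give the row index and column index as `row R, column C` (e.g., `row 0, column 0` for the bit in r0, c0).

Recompute each row's even parity and compare to rp:
  r0: data parity 0, sent rp 0 → ok
  r1: data parity 0, sent rp 1 → mismatch
  r2: data parity 0, sent rp 0 → ok
  r3: data parity 0, sent rp 0 → ok
  r4: data parity 0, sent rp 0 → ok
Recompute each column's even parity and compare to cp:
  c0: data parity 1, sent cp 1 → ok
  c1: data parity 1, sent cp 1 → ok
  c2: data parity 0, sent cp 1 → mismatch
Exactly one row (r1) and one column (c2) fail → the flipped bit is at their intersection.

row 1, column 2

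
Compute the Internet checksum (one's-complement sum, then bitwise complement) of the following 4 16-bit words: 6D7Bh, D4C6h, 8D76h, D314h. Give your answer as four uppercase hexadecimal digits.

5D32

One's-complement addition (fold any carry out of bit 15 back into bit 0):
  0x6D7B + 0xD4C6 = 0x14241 → wrap carry → 0x4242
  0x4242 + 0x8D76 = 0x0CFB8
  0xCFB8 + 0xD314 = 0x1A2CC → wrap carry → 0xA2CD
One's-complement sum = 0xA2CD.
Checksum = ~0xA2CD & 0xFFFF = 0x5D32.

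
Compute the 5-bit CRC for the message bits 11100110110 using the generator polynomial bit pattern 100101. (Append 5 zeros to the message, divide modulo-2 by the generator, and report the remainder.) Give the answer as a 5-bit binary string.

01011

Append 5 zeros: 1110011011000000. Divide by 100101 (XOR where the leading bit is 1):
  pos 0: 111001 XOR 100101 = 011100
  pos 1: 111001 XOR 100101 = 011100
  pos 2: 111000 XOR 100101 = 011101
  pos 3: 111011 XOR 100101 = 011110
  pos 4: 111101 XOR 100101 = 011000
  pos 5: 110000 XOR 100101 = 010101
  pos 6: 101010 XOR 100101 = 001111
  pos 8: 111100 XOR 100101 = 011001
  pos 9: 110010 XOR 100101 = 010111
  pos 10: 101110 XOR 100101 = 001011
Remainder (last 5 bits) = 01011. This is the CRC / FCS.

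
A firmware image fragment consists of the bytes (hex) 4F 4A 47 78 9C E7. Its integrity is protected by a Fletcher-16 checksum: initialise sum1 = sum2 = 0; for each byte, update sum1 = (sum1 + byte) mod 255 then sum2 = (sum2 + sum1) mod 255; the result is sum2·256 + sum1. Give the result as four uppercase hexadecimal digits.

Running sums (mod 255):
  after byte 0 (4F): sum1=79, sum2=79
  after byte 1 (4A): sum1=153, sum2=232
  after byte 2 (47): sum1=224, sum2=201
  after byte 3 (78): sum1=89, sum2=35
  after byte 4 (9C): sum1=245, sum2=25
  after byte 5 (E7): sum1=221, sum2=246
Checksum = sum2·256 + sum1 = 246·256 + 221 = 63197 = 0xF6DD.

F6DD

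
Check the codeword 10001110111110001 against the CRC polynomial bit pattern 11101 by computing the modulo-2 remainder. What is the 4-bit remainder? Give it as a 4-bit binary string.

Modulo-2 division of 10001110111110001 by 11101:
  pos 0: 10001 XOR 11101 = 01100
  pos 1: 11001 XOR 11101 = 00100
  pos 3: 10010 XOR 11101 = 01111
  pos 4: 11111 XOR 11101 = 00010
  pos 7: 10111 XOR 11101 = 01010
  pos 8: 10101 XOR 11101 = 01000
  pos 9: 10000 XOR 11101 = 01101
  pos 10: 11010 XOR 11101 = 00111
  pos 12: 11101 XOR 11101 = 00000
Remainder = 0000 (zero — the frame passes the CRC check).

0000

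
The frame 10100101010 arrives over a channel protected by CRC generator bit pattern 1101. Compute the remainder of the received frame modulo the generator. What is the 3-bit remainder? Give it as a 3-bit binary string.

Modulo-2 division of 10100101010 by 1101:
  pos 0: 1010 XOR 1101 = 0111
  pos 1: 1110 XOR 1101 = 0011
  pos 3: 1110 XOR 1101 = 0011
  pos 5: 1110 XOR 1101 = 0011
  pos 7: 1110 XOR 1101 = 0011
Remainder = 011 (nonzero — an error is detected).

011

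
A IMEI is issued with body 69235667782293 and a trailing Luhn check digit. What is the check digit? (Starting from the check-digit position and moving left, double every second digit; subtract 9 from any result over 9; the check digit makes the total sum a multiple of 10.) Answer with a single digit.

3

Partial digits right→left: 3 9 2 2 8 7 7 6 6 5 3 2 9 6
Double every second digit counting from the check-digit position (so the 1st, 3rd, 5th, ... of the partial from the right).
  doubled (with −9 where >9): 6 4 7 5 3 6 9 → sum 40
  kept as-is: 9 2 7 6 5 2 6 → sum 37
Total = 40 + 37 = 77.
Check digit = (10 − (77 mod 10)) mod 10 = 3.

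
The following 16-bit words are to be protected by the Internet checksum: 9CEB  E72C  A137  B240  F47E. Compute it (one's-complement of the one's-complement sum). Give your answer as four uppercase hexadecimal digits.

One's-complement addition (fold any carry out of bit 15 back into bit 0):
  0x9CEB + 0xE72C = 0x18417 → wrap carry → 0x8418
  0x8418 + 0xA137 = 0x1254F → wrap carry → 0x2550
  0x2550 + 0xB240 = 0x0D790
  0xD790 + 0xF47E = 0x1CC0E → wrap carry → 0xCC0F
One's-complement sum = 0xCC0F.
Checksum = ~0xCC0F & 0xFFFF = 0x33F0.

33F0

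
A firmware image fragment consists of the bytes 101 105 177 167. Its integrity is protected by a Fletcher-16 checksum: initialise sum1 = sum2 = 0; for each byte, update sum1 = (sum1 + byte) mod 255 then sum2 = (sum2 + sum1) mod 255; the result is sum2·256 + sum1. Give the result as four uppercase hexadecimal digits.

DC28

Running sums (mod 255):
  after byte 0 (101): sum1=101, sum2=101
  after byte 1 (105): sum1=206, sum2=52
  after byte 2 (177): sum1=128, sum2=180
  after byte 3 (167): sum1=40, sum2=220
Checksum = sum2·256 + sum1 = 220·256 + 40 = 56360 = 0xDC28.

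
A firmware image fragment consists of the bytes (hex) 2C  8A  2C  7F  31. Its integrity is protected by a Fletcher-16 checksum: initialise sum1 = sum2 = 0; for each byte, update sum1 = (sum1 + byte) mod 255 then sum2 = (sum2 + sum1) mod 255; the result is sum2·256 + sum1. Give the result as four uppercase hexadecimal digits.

BB93

Running sums (mod 255):
  after byte 0 (2C): sum1=44, sum2=44
  after byte 1 (8A): sum1=182, sum2=226
  after byte 2 (2C): sum1=226, sum2=197
  after byte 3 (7F): sum1=98, sum2=40
  after byte 4 (31): sum1=147, sum2=187
Checksum = sum2·256 + sum1 = 187·256 + 147 = 48019 = 0xBB93.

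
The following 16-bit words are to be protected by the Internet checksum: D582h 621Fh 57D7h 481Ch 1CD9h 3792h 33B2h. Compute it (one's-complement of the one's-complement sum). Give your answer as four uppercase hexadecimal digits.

One's-complement addition (fold any carry out of bit 15 back into bit 0):
  0xD582 + 0x621F = 0x137A1 → wrap carry → 0x37A2
  0x37A2 + 0x57D7 = 0x08F79
  0x8F79 + 0x481C = 0x0D795
  0xD795 + 0x1CD9 = 0x0F46E
  0xF46E + 0x3792 = 0x12C00 → wrap carry → 0x2C01
  0x2C01 + 0x33B2 = 0x05FB3
One's-complement sum = 0x5FB3.
Checksum = ~0x5FB3 & 0xFFFF = 0xA04C.

A04C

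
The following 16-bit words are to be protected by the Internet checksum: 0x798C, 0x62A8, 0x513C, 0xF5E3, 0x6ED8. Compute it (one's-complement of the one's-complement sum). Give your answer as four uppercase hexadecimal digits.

One's-complement addition (fold any carry out of bit 15 back into bit 0):
  0x798C + 0x62A8 = 0x0DC34
  0xDC34 + 0x513C = 0x12D70 → wrap carry → 0x2D71
  0x2D71 + 0xF5E3 = 0x12354 → wrap carry → 0x2355
  0x2355 + 0x6ED8 = 0x0922D
One's-complement sum = 0x922D.
Checksum = ~0x922D & 0xFFFF = 0x6DD2.

6DD2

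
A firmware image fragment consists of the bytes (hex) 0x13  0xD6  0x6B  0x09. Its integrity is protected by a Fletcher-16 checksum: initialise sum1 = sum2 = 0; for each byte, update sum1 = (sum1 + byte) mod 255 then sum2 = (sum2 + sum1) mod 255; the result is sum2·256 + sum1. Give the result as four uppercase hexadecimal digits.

B05E

Running sums (mod 255):
  after byte 0 (0x13): sum1=19, sum2=19
  after byte 1 (0xD6): sum1=233, sum2=252
  after byte 2 (0x6B): sum1=85, sum2=82
  after byte 3 (0x09): sum1=94, sum2=176
Checksum = sum2·256 + sum1 = 176·256 + 94 = 45150 = 0xB05E.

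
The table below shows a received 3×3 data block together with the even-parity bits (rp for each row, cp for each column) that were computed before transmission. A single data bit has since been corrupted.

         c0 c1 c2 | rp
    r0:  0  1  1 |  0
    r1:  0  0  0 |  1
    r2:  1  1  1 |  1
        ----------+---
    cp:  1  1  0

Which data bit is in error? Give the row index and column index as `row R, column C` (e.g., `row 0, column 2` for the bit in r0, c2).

Recompute each row's even parity and compare to rp:
  r0: data parity 0, sent rp 0 → ok
  r1: data parity 0, sent rp 1 → mismatch
  r2: data parity 1, sent rp 1 → ok
Recompute each column's even parity and compare to cp:
  c0: data parity 1, sent cp 1 → ok
  c1: data parity 0, sent cp 1 → mismatch
  c2: data parity 0, sent cp 0 → ok
Exactly one row (r1) and one column (c1) fail → the flipped bit is at their intersection.

row 1, column 1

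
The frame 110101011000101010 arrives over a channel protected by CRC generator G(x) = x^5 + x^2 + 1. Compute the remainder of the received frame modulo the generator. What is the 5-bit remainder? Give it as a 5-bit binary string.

Modulo-2 division of 110101011000101010 by 100101:
  pos 0: 110101 XOR 100101 = 010000
  pos 1: 100000 XOR 100101 = 000101
  pos 4: 101110 XOR 100101 = 001011
  pos 6: 101100 XOR 100101 = 001001
  pos 8: 100110 XOR 100101 = 000011
  pos 12: 111010 XOR 100101 = 011111
Remainder = 11111 (nonzero — an error is detected).

11111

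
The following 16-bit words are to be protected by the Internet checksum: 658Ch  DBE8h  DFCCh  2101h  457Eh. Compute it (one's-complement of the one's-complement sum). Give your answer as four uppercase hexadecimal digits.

One's-complement addition (fold any carry out of bit 15 back into bit 0):
  0x658C + 0xDBE8 = 0x14174 → wrap carry → 0x4175
  0x4175 + 0xDFCC = 0x12141 → wrap carry → 0x2142
  0x2142 + 0x2101 = 0x04243
  0x4243 + 0x457E = 0x087C1
One's-complement sum = 0x87C1.
Checksum = ~0x87C1 & 0xFFFF = 0x783E.

783E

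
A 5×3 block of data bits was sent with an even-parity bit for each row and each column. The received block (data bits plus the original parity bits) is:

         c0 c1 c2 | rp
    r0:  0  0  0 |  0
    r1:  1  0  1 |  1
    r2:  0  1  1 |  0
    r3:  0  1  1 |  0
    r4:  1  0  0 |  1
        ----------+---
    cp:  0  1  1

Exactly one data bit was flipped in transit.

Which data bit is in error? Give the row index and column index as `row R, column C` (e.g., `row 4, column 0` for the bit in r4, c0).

Recompute each row's even parity and compare to rp:
  r0: data parity 0, sent rp 0 → ok
  r1: data parity 0, sent rp 1 → mismatch
  r2: data parity 0, sent rp 0 → ok
  r3: data parity 0, sent rp 0 → ok
  r4: data parity 1, sent rp 1 → ok
Recompute each column's even parity and compare to cp:
  c0: data parity 0, sent cp 0 → ok
  c1: data parity 0, sent cp 1 → mismatch
  c2: data parity 1, sent cp 1 → ok
Exactly one row (r1) and one column (c1) fail → the flipped bit is at their intersection.

row 1, column 1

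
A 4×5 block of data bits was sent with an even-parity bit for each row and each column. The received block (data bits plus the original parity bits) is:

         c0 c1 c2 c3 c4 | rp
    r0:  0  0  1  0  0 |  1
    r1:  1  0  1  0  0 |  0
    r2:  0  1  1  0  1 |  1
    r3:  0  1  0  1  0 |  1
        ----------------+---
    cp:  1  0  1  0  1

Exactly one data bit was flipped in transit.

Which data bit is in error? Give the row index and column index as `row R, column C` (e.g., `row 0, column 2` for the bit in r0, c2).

row 3, column 3

Recompute each row's even parity and compare to rp:
  r0: data parity 1, sent rp 1 → ok
  r1: data parity 0, sent rp 0 → ok
  r2: data parity 1, sent rp 1 → ok
  r3: data parity 0, sent rp 1 → mismatch
Recompute each column's even parity and compare to cp:
  c0: data parity 1, sent cp 1 → ok
  c1: data parity 0, sent cp 0 → ok
  c2: data parity 1, sent cp 1 → ok
  c3: data parity 1, sent cp 0 → mismatch
  c4: data parity 1, sent cp 1 → ok
Exactly one row (r3) and one column (c3) fail → the flipped bit is at their intersection.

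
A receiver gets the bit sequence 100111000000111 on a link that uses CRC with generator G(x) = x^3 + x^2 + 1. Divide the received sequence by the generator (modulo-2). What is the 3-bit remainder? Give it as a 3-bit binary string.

Modulo-2 division of 100111000000111 by 1101:
  pos 0: 1001 XOR 1101 = 0100
  pos 1: 1001 XOR 1101 = 0100
  pos 2: 1001 XOR 1101 = 0100
  pos 3: 1000 XOR 1101 = 0101
  pos 4: 1010 XOR 1101 = 0111
  pos 5: 1110 XOR 1101 = 0011
  pos 7: 1100 XOR 1101 = 0001
  pos 10: 1011 XOR 1101 = 0110
  pos 11: 1101 XOR 1101 = 0000
Remainder = 000 (zero — the frame passes the CRC check).

000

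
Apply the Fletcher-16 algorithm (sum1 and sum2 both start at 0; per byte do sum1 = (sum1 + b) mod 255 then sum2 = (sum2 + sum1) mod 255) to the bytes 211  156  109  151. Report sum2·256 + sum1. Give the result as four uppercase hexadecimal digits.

9775

Running sums (mod 255):
  after byte 0 (211): sum1=211, sum2=211
  after byte 1 (156): sum1=112, sum2=68
  after byte 2 (109): sum1=221, sum2=34
  after byte 3 (151): sum1=117, sum2=151
Checksum = sum2·256 + sum1 = 151·256 + 117 = 38773 = 0x9775.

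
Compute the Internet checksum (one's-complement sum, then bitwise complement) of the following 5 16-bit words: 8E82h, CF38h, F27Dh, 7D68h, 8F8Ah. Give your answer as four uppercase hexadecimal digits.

One's-complement addition (fold any carry out of bit 15 back into bit 0):
  0x8E82 + 0xCF38 = 0x15DBA → wrap carry → 0x5DBB
  0x5DBB + 0xF27D = 0x15038 → wrap carry → 0x5039
  0x5039 + 0x7D68 = 0x0CDA1
  0xCDA1 + 0x8F8A = 0x15D2B → wrap carry → 0x5D2C
One's-complement sum = 0x5D2C.
Checksum = ~0x5D2C & 0xFFFF = 0xA2D3.

A2D3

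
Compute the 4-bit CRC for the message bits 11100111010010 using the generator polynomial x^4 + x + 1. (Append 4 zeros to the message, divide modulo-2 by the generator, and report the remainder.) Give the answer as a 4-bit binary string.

Append 4 zeros: 111001110100100000. Divide by 10011 (XOR where the leading bit is 1):
  pos 0: 11100 XOR 10011 = 01111
  pos 1: 11111 XOR 10011 = 01100
  pos 2: 11001 XOR 10011 = 01010
  pos 3: 10101 XOR 10011 = 00110
  pos 5: 11001 XOR 10011 = 01010
  pos 6: 10100 XOR 10011 = 00111
  pos 8: 11101 XOR 10011 = 01110
  pos 9: 11100 XOR 10011 = 01111
  pos 10: 11110 XOR 10011 = 01101
  pos 11: 11010 XOR 10011 = 01001
  pos 12: 10010 XOR 10011 = 00001
Remainder (last 4 bits) = 0010. This is the CRC / FCS.

0010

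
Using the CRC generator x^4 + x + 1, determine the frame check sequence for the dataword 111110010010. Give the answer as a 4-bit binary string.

Append 4 zeros: 1111100100100000. Divide by 10011 (XOR where the leading bit is 1):
  pos 0: 11111 XOR 10011 = 01100
  pos 1: 11000 XOR 10011 = 01011
  pos 2: 10110 XOR 10011 = 00101
  pos 4: 10110 XOR 10011 = 00101
  pos 6: 10101 XOR 10011 = 00110
  pos 8: 11000 XOR 10011 = 01011
  pos 9: 10110 XOR 10011 = 00101
  pos 11: 10100 XOR 10011 = 00111
Remainder (last 4 bits) = 0111. This is the CRC / FCS.

0111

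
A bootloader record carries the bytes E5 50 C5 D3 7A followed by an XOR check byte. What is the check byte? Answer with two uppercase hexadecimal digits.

D9

XOR the bytes together:
  start with 0xE5
  0xE5 ⊕ 0x50 = 0xB5
  0xB5 ⊕ 0xC5 = 0x70
  0x70 ⊕ 0xD3 = 0xA3
  0xA3 ⊕ 0x7A = 0xD9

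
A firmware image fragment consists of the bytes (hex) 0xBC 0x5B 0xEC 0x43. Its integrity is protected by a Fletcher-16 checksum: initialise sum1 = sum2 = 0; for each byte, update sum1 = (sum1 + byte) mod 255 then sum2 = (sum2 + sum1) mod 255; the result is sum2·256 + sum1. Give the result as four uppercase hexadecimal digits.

Running sums (mod 255):
  after byte 0 (0xBC): sum1=188, sum2=188
  after byte 1 (0x5B): sum1=24, sum2=212
  after byte 2 (0xEC): sum1=5, sum2=217
  after byte 3 (0x43): sum1=72, sum2=34
Checksum = sum2·256 + sum1 = 34·256 + 72 = 8776 = 0x2248.

2248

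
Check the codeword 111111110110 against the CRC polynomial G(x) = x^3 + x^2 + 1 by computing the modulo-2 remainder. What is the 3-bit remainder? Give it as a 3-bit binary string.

001

Modulo-2 division of 111111110110 by 1101:
  pos 0: 1111 XOR 1101 = 0010
  pos 2: 1011 XOR 1101 = 0110
  pos 3: 1101 XOR 1101 = 0000
  pos 7: 1011 XOR 1101 = 0110
  pos 8: 1100 XOR 1101 = 0001
Remainder = 001 (nonzero — an error is detected).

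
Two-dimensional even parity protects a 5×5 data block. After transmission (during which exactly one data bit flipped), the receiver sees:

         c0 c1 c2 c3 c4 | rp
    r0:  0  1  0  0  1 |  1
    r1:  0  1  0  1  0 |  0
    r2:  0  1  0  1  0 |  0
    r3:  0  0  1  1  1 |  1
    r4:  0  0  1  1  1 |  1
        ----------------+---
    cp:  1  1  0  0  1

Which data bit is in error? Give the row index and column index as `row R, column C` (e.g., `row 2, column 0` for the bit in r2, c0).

row 0, column 0

Recompute each row's even parity and compare to rp:
  r0: data parity 0, sent rp 1 → mismatch
  r1: data parity 0, sent rp 0 → ok
  r2: data parity 0, sent rp 0 → ok
  r3: data parity 1, sent rp 1 → ok
  r4: data parity 1, sent rp 1 → ok
Recompute each column's even parity and compare to cp:
  c0: data parity 0, sent cp 1 → mismatch
  c1: data parity 1, sent cp 1 → ok
  c2: data parity 0, sent cp 0 → ok
  c3: data parity 0, sent cp 0 → ok
  c4: data parity 1, sent cp 1 → ok
Exactly one row (r0) and one column (c0) fail → the flipped bit is at their intersection.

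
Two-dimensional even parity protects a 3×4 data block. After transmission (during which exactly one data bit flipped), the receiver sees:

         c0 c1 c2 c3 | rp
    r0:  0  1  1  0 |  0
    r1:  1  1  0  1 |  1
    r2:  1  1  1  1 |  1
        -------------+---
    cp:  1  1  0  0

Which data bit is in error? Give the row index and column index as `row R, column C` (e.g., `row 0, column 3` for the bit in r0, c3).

row 2, column 0

Recompute each row's even parity and compare to rp:
  r0: data parity 0, sent rp 0 → ok
  r1: data parity 1, sent rp 1 → ok
  r2: data parity 0, sent rp 1 → mismatch
Recompute each column's even parity and compare to cp:
  c0: data parity 0, sent cp 1 → mismatch
  c1: data parity 1, sent cp 1 → ok
  c2: data parity 0, sent cp 0 → ok
  c3: data parity 0, sent cp 0 → ok
Exactly one row (r2) and one column (c0) fail → the flipped bit is at their intersection.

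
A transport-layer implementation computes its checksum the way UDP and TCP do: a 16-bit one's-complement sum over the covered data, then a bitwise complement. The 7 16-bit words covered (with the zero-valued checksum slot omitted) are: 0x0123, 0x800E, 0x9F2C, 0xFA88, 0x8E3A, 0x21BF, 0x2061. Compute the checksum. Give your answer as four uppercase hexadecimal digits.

One's-complement addition (fold any carry out of bit 15 back into bit 0):
  0x0123 + 0x800E = 0x08131
  0x8131 + 0x9F2C = 0x1205D → wrap carry → 0x205E
  0x205E + 0xFA88 = 0x11AE6 → wrap carry → 0x1AE7
  0x1AE7 + 0x8E3A = 0x0A921
  0xA921 + 0x21BF = 0x0CAE0
  0xCAE0 + 0x2061 = 0x0EB41
One's-complement sum = 0xEB41.
Checksum = ~0xEB41 & 0xFFFF = 0x14BE.

14BE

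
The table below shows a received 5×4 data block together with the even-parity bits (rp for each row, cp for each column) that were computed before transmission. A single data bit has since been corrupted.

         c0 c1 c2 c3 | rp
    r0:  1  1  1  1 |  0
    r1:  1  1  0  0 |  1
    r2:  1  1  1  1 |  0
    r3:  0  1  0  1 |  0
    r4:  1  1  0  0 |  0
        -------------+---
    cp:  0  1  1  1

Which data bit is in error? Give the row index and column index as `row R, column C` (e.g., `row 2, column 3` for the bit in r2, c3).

Recompute each row's even parity and compare to rp:
  r0: data parity 0, sent rp 0 → ok
  r1: data parity 0, sent rp 1 → mismatch
  r2: data parity 0, sent rp 0 → ok
  r3: data parity 0, sent rp 0 → ok
  r4: data parity 0, sent rp 0 → ok
Recompute each column's even parity and compare to cp:
  c0: data parity 0, sent cp 0 → ok
  c1: data parity 1, sent cp 1 → ok
  c2: data parity 0, sent cp 1 → mismatch
  c3: data parity 1, sent cp 1 → ok
Exactly one row (r1) and one column (c2) fail → the flipped bit is at their intersection.

row 1, column 2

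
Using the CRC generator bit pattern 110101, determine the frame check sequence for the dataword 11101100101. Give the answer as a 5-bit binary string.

Append 5 zeros: 1110110010100000. Divide by 110101 (XOR where the leading bit is 1):
  pos 0: 111011 XOR 110101 = 001110
  pos 2: 111000 XOR 110101 = 001101
  pos 4: 110110 XOR 110101 = 000011
  pos 8: 111000 XOR 110101 = 001101
  pos 10: 110100 XOR 110101 = 000001
Remainder (last 5 bits) = 00001. This is the CRC / FCS.

00001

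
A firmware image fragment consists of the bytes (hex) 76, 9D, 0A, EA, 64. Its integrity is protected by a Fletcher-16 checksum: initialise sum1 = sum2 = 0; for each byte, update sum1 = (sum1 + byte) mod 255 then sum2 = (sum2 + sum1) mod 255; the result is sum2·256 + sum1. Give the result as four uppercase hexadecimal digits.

Running sums (mod 255):
  after byte 0 (76): sum1=118, sum2=118
  after byte 1 (9D): sum1=20, sum2=138
  after byte 2 (0A): sum1=30, sum2=168
  after byte 3 (EA): sum1=9, sum2=177
  after byte 4 (64): sum1=109, sum2=31
Checksum = sum2·256 + sum1 = 31·256 + 109 = 8045 = 0x1F6D.

1F6D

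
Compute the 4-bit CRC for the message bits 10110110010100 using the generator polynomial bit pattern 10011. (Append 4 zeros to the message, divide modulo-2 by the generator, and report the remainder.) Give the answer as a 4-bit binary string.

0100

Append 4 zeros: 101101100101000000. Divide by 10011 (XOR where the leading bit is 1):
  pos 0: 10110 XOR 10011 = 00101
  pos 2: 10111 XOR 10011 = 00100
  pos 4: 10000 XOR 10011 = 00011
  pos 7: 11101 XOR 10011 = 01110
  pos 8: 11100 XOR 10011 = 01111
  pos 9: 11110 XOR 10011 = 01101
  pos 10: 11010 XOR 10011 = 01001
  pos 11: 10010 XOR 10011 = 00001
Remainder (last 4 bits) = 0100. This is the CRC / FCS.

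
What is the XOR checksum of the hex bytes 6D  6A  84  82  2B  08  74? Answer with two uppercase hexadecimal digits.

56

XOR the bytes together:
  start with 0x6D
  0x6D ⊕ 0x6A = 0x07
  0x07 ⊕ 0x84 = 0x83
  0x83 ⊕ 0x82 = 0x01
  0x01 ⊕ 0x2B = 0x2A
  0x2A ⊕ 0x08 = 0x22
  0x22 ⊕ 0x74 = 0x56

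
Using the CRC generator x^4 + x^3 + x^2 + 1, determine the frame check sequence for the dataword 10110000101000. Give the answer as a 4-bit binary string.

Append 4 zeros: 101100001010000000. Divide by 11101 (XOR where the leading bit is 1):
  pos 0: 10110 XOR 11101 = 01011
  pos 1: 10110 XOR 11101 = 01011
  pos 2: 10110 XOR 11101 = 01011
  pos 3: 10110 XOR 11101 = 01011
  pos 4: 10111 XOR 11101 = 01010
  pos 5: 10100 XOR 11101 = 01001
  pos 6: 10011 XOR 11101 = 01110
  pos 7: 11100 XOR 11101 = 00001
  pos 11: 10000 XOR 11101 = 01101
  pos 12: 11010 XOR 11101 = 00111
Remainder (last 4 bits) = 1110. This is the CRC / FCS.

1110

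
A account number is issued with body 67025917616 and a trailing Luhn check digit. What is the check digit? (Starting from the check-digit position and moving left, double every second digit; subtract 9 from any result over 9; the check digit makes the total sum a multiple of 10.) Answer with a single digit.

2

Partial digits right→left: 6 1 6 7 1 9 5 2 0 7 6
Double every second digit counting from the check-digit position (so the 1st, 3rd, 5th, ... of the partial from the right).
  doubled (with −9 where >9): 3 3 2 1 0 3 → sum 12
  kept as-is: 1 7 9 2 7 → sum 26
Total = 12 + 26 = 38.
Check digit = (10 − (38 mod 10)) mod 10 = 2.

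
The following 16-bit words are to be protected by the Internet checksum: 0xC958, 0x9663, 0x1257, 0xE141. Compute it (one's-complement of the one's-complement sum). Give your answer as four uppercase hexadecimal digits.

ACAA

One's-complement addition (fold any carry out of bit 15 back into bit 0):
  0xC958 + 0x9663 = 0x15FBB → wrap carry → 0x5FBC
  0x5FBC + 0x1257 = 0x07213
  0x7213 + 0xE141 = 0x15354 → wrap carry → 0x5355
One's-complement sum = 0x5355.
Checksum = ~0x5355 & 0xFFFF = 0xACAA.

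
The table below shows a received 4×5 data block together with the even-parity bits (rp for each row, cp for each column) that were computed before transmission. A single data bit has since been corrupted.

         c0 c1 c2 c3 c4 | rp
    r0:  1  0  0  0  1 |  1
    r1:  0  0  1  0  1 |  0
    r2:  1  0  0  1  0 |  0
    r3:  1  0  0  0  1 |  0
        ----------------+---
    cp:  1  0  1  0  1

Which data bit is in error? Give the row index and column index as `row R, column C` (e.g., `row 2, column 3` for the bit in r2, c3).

row 0, column 3

Recompute each row's even parity and compare to rp:
  r0: data parity 0, sent rp 1 → mismatch
  r1: data parity 0, sent rp 0 → ok
  r2: data parity 0, sent rp 0 → ok
  r3: data parity 0, sent rp 0 → ok
Recompute each column's even parity and compare to cp:
  c0: data parity 1, sent cp 1 → ok
  c1: data parity 0, sent cp 0 → ok
  c2: data parity 1, sent cp 1 → ok
  c3: data parity 1, sent cp 0 → mismatch
  c4: data parity 1, sent cp 1 → ok
Exactly one row (r0) and one column (c3) fail → the flipped bit is at their intersection.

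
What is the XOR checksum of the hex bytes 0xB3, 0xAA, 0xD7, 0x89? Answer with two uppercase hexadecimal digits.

47

XOR the bytes together:
  start with 0xB3
  0xB3 ⊕ 0xAA = 0x19
  0x19 ⊕ 0xD7 = 0xCE
  0xCE ⊕ 0x89 = 0x47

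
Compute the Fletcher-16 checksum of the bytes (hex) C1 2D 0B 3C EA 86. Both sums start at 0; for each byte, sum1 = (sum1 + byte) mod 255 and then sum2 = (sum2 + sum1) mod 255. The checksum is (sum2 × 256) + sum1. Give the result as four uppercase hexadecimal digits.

Running sums (mod 255):
  after byte 0 (C1): sum1=193, sum2=193
  after byte 1 (2D): sum1=238, sum2=176
  after byte 2 (0B): sum1=249, sum2=170
  after byte 3 (3C): sum1=54, sum2=224
  after byte 4 (EA): sum1=33, sum2=2
  after byte 5 (86): sum1=167, sum2=169
Checksum = sum2·256 + sum1 = 169·256 + 167 = 43431 = 0xA9A7.

A9A7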